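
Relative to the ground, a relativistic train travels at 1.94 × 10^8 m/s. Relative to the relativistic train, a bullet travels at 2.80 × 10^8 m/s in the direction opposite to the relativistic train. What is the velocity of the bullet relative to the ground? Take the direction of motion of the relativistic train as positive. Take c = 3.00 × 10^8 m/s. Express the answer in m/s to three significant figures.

In units of c (dividing by 3.00 × 10^8 m/s): v = 0.647, u' = -0.933.
u = (u' + v)/(1 + u'v/c²):
u = (-0.933 + 0.647) / (1 + (-0.933)·0.647) = -0.2867/0.3964 = -0.7231
(Galilean addition would give -0.287c.)
Converting back: u = -0.7231 × 3.00 × 10^8 m/s.

-2.17 × 10^8 m/s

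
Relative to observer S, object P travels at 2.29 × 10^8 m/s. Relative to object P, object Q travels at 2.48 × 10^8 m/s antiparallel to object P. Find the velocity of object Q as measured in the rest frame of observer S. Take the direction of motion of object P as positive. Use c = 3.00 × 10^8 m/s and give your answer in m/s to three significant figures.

In units of c (dividing by 3.00 × 10^8 m/s): v = 0.763, u' = -0.827.
u = (u' + v)/(1 + u'v/c²):
u = (-0.827 + 0.763) / (1 + (-0.827)·0.763) = -0.0633/0.3690 = -0.1716
Converting back: u = -0.1716 × 3.00 × 10^8 m/s.

-5.15 × 10^7 m/s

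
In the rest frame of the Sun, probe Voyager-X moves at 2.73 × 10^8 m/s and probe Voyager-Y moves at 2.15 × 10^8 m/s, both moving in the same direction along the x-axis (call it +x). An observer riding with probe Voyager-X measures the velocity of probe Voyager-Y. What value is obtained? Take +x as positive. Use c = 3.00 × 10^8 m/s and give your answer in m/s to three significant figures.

β_A = 0.910, β_B = 0.717 (dividing each by c = 3.00 × 10^8 m/s).
Transform to A's frame with the inverse velocity-addition law: u' = (u − v)/(1 − uv/c²), taking u = β_B and v = β_A.
u' = (0.717 − 0.910) / (1 − (0.910)(0.717)) = -0.1933/0.3478 = -0.5558.
u' = -0.5558 × 3.00 × 10^8 m/s.

-1.67 × 10^8 m/s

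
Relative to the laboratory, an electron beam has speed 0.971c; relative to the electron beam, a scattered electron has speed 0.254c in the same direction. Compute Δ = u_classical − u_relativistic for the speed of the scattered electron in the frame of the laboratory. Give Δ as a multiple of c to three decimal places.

Galilean: u_cl = 0.254 + 0.971 = 1.2250.
Relativistic: u_rel = (0.254 + 0.971) / (1 + 0.254·0.971) = 1.2250/1.2466 = 0.9826.
Δ = 1.2250 − 0.9826 = 0.2424.
(The classical prediction exceeds c; the relativistic result does not.)

Δ = 0.242c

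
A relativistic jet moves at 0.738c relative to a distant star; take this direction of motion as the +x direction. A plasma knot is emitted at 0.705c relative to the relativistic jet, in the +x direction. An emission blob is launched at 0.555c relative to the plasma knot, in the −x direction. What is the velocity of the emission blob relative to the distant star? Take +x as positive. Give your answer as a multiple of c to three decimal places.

Apply u = (u' + v)/(1 + u'v/c²) successively, working outward toward the distant star.
Start: velocity of the relativistic jet relative to the distant star = 0.7380c.
Compose with the plasma knot (u' = 0.705 in the relativistic jet frame): u_1 = (0.705 + 0.738) / (1 + 0.705·0.738) = 1.4430/1.5203 = 0.9492.
Compose with the emission blob (u' = -0.555 in the plasma knot frame): u_2 = (-0.555 + 0.949) / (1 + (-0.555)·0.949) = 0.3942/0.4732 = 0.8329.

+0.833c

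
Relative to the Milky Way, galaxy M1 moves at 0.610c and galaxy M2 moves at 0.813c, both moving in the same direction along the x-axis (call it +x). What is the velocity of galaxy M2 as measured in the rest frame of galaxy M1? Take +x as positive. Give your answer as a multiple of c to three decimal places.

β_A = 0.610, β_B = 0.813.
Transform to A's frame with the inverse velocity-addition law: u' = (u − v)/(1 − uv/c²), taking u = β_B and v = β_A.
u' = (0.813 − 0.610) / (1 − (0.610)(0.813)) = 0.2030/0.5041 = 0.4027.

+0.403c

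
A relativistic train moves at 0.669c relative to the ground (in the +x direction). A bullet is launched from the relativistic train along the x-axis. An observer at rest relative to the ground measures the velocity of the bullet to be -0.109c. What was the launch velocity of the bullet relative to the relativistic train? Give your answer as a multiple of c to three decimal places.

-0.725c

Invert the composition law: u' = (u − v)/(1 − uv/c²).
u' = (-0.109 − 0.669) / (1 − (-0.109)(0.669)) = -0.7780/1.0729 = -0.7251.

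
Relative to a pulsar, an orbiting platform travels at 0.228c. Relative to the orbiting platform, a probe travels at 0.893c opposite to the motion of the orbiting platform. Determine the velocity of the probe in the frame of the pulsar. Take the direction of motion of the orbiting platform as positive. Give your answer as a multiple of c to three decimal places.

-0.835c

With v = 0.228 and u' = -0.893 (in units of c),
u = (u' + v)/(1 + u'v/c²):
u = (-0.893 + 0.228) / (1 + (-0.893)·0.228) = -0.6650/0.7964 = -0.8350
(Galilean addition would give -0.665c.)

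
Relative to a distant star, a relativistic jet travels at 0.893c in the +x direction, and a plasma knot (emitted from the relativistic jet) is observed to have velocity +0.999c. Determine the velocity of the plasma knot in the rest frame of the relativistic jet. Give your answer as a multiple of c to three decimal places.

Invert the composition law: u' = (u − v)/(1 − uv/c²).
u' = (0.999 − 0.893) / (1 − (0.999)(0.893)) = 0.1060/0.1079 = 0.9825.

+0.982c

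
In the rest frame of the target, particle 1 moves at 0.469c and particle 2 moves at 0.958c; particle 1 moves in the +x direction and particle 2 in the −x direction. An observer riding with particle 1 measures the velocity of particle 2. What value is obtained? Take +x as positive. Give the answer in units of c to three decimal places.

β_A = 0.469, β_B = -0.958.
Transform to A's frame with the inverse velocity-addition law: u' = (u − v)/(1 − uv/c²), taking u = β_B and v = β_A.
u' = (-0.958 − 0.469) / (1 − (0.469)(-0.958)) = -1.4270/1.4493 = -0.9846.

-0.985c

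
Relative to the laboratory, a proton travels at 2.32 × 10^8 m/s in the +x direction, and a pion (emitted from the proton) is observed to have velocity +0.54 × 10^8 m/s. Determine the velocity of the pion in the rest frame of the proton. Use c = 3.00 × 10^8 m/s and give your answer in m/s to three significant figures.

v = 0.773c, u = 0.180c.
Invert the composition law: u' = (u − v)/(1 − uv/c²).
u' = (0.180 − 0.773) / (1 − (0.180)(0.773)) = -0.5933/0.8608 = -0.6893.
u' = -0.6893 × 3.00 × 10^8 m/s.

-2.07 × 10^8 m/s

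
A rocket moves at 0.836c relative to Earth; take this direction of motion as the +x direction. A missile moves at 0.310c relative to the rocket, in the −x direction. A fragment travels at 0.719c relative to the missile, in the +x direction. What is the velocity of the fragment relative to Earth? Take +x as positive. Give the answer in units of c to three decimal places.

+0.946c

Apply u = (u' + v)/(1 + u'v/c²) successively, working outward toward Earth.
Start: velocity of the rocket relative to Earth = 0.8360c.
Compose with the missile (u' = -0.310 in the rocket frame): u_1 = (-0.310 + 0.836) / (1 + (-0.310)·0.836) = 0.5260/0.7408 = 0.7100.
Compose with the fragment (u' = 0.719 in the missile frame): u_2 = (0.719 + 0.710) / (1 + 0.719·0.710) = 1.4290/1.5105 = 0.9461.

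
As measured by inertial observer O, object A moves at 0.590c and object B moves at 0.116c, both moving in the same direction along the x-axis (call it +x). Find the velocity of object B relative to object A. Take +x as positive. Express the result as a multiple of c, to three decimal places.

-0.509c

β_A = 0.590, β_B = 0.116.
Transform to A's frame with the inverse velocity-addition law: u' = (u − v)/(1 − uv/c²), taking u = β_B and v = β_A.
u' = (0.116 − 0.590) / (1 − (0.590)(0.116)) = -0.4740/0.9316 = -0.5088.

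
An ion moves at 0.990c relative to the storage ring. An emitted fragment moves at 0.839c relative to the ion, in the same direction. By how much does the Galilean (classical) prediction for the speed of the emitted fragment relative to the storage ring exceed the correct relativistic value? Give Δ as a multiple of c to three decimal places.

Δ = 0.830c

Galilean: u_cl = 0.839 + 0.990 = 1.8290.
Relativistic: u_rel = (0.839 + 0.990) / (1 + 0.839·0.990) = 1.8290/1.8306 = 0.9991.
Δ = 1.8290 − 0.9991 = 0.8299.
(The classical prediction exceeds c; the relativistic result does not.)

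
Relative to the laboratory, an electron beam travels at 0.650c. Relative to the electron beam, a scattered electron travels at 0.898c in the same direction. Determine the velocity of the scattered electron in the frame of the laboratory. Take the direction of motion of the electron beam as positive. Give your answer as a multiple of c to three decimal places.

With v = 0.650 and u' = 0.898 (in units of c),
u = (u' + v)/(1 + u'v/c²):
u = (0.898 + 0.650) / (1 + 0.898·0.650) = 1.5480/1.5837 = 0.9775
(Galilean addition would give +1.548c, exceeding c.)

0.977c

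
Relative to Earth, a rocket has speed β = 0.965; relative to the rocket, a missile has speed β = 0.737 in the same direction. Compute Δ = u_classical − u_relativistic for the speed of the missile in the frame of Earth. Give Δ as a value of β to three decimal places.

Δ = 0.707

Galilean: u_cl = 0.737 + 0.965 = 1.7020.
Relativistic: u_rel = (0.737 + 0.965) / (1 + 0.737·0.965) = 1.7020/1.7112 = 0.9946.
Δ = 1.7020 − 0.9946 = 0.7074.
(The classical prediction exceeds c; the relativistic result does not.)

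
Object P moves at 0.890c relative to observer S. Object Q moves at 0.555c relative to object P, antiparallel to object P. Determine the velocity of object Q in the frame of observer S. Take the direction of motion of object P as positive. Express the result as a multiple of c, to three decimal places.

With v = 0.890 and u' = -0.555 (in units of c),
u = (u' + v)/(1 + u'v/c²):
u = (-0.555 + 0.890) / (1 + (-0.555)·0.890) = 0.3350/0.5060 = 0.6620

+0.662c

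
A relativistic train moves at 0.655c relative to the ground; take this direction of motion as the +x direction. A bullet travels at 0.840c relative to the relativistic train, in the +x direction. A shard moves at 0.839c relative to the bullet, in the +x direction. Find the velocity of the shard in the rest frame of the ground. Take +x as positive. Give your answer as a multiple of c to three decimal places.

Apply u = (u' + v)/(1 + u'v/c²) successively, working outward toward the ground.
Start: velocity of the relativistic train relative to the ground = 0.6550c.
Compose with the bullet (u' = 0.840 in the relativistic train frame): u_1 = (0.840 + 0.655) / (1 + 0.840·0.655) = 1.4950/1.5502 = 0.9644.
Compose with the shard (u' = 0.839 in the bullet frame): u_2 = (0.839 + 0.964) / (1 + 0.839·0.964) = 1.8034/1.8091 = 0.9968.

0.997c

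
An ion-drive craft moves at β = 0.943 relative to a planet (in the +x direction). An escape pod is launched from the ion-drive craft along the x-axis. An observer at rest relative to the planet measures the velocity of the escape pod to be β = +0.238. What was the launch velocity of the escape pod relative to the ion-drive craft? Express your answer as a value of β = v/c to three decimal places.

β = -0.909

Invert the composition law: u' = (u − v)/(1 − uv/c²).
u' = (0.238 − 0.943) / (1 − (0.238)(0.943)) = -0.7050/0.7756 = -0.9090.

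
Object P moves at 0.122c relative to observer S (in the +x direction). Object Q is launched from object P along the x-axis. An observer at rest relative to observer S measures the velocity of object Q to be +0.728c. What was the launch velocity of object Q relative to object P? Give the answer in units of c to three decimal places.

+0.665c

Invert the composition law: u' = (u − v)/(1 − uv/c²).
u' = (0.728 − 0.122) / (1 − (0.728)(0.122)) = 0.6060/0.9112 = 0.6651.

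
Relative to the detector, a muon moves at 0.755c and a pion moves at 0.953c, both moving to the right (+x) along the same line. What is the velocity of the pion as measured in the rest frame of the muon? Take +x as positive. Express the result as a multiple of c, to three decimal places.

+0.706c

β_A = 0.755, β_B = 0.953.
Transform to A's frame with the inverse velocity-addition law: u' = (u − v)/(1 − uv/c²), taking u = β_B and v = β_A.
u' = (0.953 − 0.755) / (1 − (0.755)(0.953)) = 0.1980/0.2805 = 0.7059.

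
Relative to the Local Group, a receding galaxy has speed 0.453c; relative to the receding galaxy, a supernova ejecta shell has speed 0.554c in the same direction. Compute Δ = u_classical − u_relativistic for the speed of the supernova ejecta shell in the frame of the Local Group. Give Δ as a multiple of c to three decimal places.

Δ = 0.202c

Galilean: u_cl = 0.554 + 0.453 = 1.0070.
Relativistic: u_rel = (0.554 + 0.453) / (1 + 0.554·0.453) = 1.0070/1.2510 = 0.8050.
Δ = 1.0070 − 0.8050 = 0.2020.
(The classical prediction exceeds c; the relativistic result does not.)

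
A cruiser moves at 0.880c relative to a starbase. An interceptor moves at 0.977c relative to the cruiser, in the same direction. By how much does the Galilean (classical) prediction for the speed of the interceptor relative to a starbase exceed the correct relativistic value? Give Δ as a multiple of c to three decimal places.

Δ = 0.858c

Galilean: u_cl = 0.977 + 0.880 = 1.8570.
Relativistic: u_rel = (0.977 + 0.880) / (1 + 0.977·0.880) = 1.8570/1.8598 = 0.9985.
Δ = 1.8570 − 0.9985 = 0.8585.
(The classical prediction exceeds c; the relativistic result does not.)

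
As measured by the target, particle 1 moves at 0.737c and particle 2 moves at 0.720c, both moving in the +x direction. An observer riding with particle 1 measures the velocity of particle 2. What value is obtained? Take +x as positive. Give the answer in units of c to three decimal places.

-0.036c

β_A = 0.737, β_B = 0.720.
Transform to A's frame with the inverse velocity-addition law: u' = (u − v)/(1 − uv/c²), taking u = β_B and v = β_A.
u' = (0.720 − 0.737) / (1 − (0.737)(0.720)) = -0.0170/0.4694 = -0.0362.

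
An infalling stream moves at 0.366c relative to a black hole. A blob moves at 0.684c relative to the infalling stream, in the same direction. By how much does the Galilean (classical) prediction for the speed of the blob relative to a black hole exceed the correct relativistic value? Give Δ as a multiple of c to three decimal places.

Δ = 0.210c

Galilean: u_cl = 0.684 + 0.366 = 1.0500.
Relativistic: u_rel = (0.684 + 0.366) / (1 + 0.684·0.366) = 1.0500/1.2503 = 0.8398.
Δ = 1.0500 − 0.8398 = 0.2102.
(The classical prediction exceeds c; the relativistic result does not.)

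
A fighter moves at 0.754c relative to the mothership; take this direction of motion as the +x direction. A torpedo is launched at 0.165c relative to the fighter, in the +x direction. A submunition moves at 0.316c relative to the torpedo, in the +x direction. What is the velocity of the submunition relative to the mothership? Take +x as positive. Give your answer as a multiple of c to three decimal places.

Apply u = (u' + v)/(1 + u'v/c²) successively, working outward toward the mothership.
Start: velocity of the fighter relative to the mothership = 0.7540c.
Compose with the torpedo (u' = 0.165 in the fighter frame): u_1 = (0.165 + 0.754) / (1 + 0.165·0.754) = 0.9190/1.1244 = 0.8173.
Compose with the submunition (u' = 0.316 in the torpedo frame): u_2 = (0.316 + 0.817) / (1 + 0.316·0.817) = 1.1333/1.2583 = 0.9007.

0.901c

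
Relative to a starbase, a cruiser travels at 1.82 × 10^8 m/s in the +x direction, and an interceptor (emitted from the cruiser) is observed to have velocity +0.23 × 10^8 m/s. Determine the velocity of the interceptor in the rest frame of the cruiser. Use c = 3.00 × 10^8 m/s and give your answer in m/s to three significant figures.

-1.67 × 10^8 m/s

v = 0.607c, u = 0.077c.
Invert the composition law: u' = (u − v)/(1 − uv/c²).
u' = (0.077 − 0.607) / (1 − (0.077)(0.607)) = -0.5300/0.9535 = -0.5559.
u' = -0.5559 × 3.00 × 10^8 m/s.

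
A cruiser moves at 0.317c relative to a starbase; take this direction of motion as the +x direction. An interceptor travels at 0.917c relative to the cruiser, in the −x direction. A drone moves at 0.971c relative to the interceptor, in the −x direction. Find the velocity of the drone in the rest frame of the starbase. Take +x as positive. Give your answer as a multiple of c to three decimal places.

-0.998c

Apply u = (u' + v)/(1 + u'v/c²) successively, working outward toward the starbase.
Start: velocity of the cruiser relative to the starbase = 0.3170c.
Compose with the interceptor (u' = -0.917 in the cruiser frame): u_1 = (-0.917 + 0.317) / (1 + (-0.917)·0.317) = -0.6000/0.7093 = -0.8459.
Compose with the drone (u' = -0.971 in the interceptor frame): u_2 = (-0.971 + (-0.846)) / (1 + (-0.971)·(-0.846)) = -1.8169/1.8214 = -0.9975.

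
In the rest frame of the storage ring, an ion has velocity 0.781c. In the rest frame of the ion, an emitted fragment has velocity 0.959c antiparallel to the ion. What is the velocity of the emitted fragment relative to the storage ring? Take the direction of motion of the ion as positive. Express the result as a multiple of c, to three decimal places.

With v = 0.781 and u' = -0.959 (in units of c),
u = (u' + v)/(1 + u'v/c²):
u = (-0.959 + 0.781) / (1 + (-0.959)·0.781) = -0.1780/0.2510 = -0.7091

-0.709c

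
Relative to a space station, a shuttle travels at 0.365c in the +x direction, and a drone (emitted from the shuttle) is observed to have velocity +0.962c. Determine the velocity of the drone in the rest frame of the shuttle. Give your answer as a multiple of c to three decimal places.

Invert the composition law: u' = (u − v)/(1 − uv/c²).
u' = (0.962 − 0.365) / (1 − (0.962)(0.365)) = 0.5970/0.6489 = 0.9201.

+0.920c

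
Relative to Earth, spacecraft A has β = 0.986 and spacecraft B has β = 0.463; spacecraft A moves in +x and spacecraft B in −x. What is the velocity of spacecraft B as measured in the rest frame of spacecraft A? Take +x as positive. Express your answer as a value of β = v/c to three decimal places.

β = -0.995

β_A = 0.986, β_B = -0.463.
Transform to A's frame with the inverse velocity-addition law: u' = (u − v)/(1 − uv/c²), taking u = β_B and v = β_A.
u' = (-0.463 − 0.986) / (1 − (0.986)(-0.463)) = -1.4490/1.4565 = -0.9948.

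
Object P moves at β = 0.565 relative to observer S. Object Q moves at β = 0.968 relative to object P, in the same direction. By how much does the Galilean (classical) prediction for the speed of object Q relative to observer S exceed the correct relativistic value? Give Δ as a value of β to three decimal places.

Galilean: u_cl = 0.968 + 0.565 = 1.5330.
Relativistic: u_rel = (0.968 + 0.565) / (1 + 0.968·0.565) = 1.5330/1.5469 = 0.9910.
Δ = 1.5330 − 0.9910 = 0.5420.
(The classical prediction exceeds c; the relativistic result does not.)

Δ = 0.542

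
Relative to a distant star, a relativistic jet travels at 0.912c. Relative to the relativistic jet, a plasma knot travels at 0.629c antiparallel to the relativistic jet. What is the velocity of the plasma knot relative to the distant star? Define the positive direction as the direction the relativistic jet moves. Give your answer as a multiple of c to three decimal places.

With v = 0.912 and u' = -0.629 (in units of c),
u = (u' + v)/(1 + u'v/c²):
u = (-0.629 + 0.912) / (1 + (-0.629)·0.912) = 0.2830/0.4264 = 0.6638
(Galilean addition would give +0.283c.)

+0.664c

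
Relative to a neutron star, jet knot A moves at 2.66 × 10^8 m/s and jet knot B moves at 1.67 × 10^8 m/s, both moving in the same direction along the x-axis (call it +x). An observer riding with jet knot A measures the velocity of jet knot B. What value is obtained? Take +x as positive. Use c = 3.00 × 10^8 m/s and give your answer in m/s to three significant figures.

β_A = 0.887, β_B = 0.557 (dividing each by c = 3.00 × 10^8 m/s).
Transform to A's frame with the inverse velocity-addition law: u' = (u − v)/(1 − uv/c²), taking u = β_B and v = β_A.
u' = (0.557 − 0.887) / (1 − (0.887)(0.557)) = -0.3300/0.5064 = -0.6516.
u' = -0.6516 × 3.00 × 10^8 m/s.

-1.95 × 10^8 m/s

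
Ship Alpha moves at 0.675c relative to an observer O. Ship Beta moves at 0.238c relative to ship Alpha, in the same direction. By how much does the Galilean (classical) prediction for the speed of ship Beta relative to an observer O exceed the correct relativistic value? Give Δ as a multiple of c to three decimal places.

Δ = 0.126c

Galilean: u_cl = 0.238 + 0.675 = 0.9130.
Relativistic: u_rel = (0.238 + 0.675) / (1 + 0.238·0.675) = 0.9130/1.1606 = 0.7866.
Δ = 0.9130 − 0.7866 = 0.1264.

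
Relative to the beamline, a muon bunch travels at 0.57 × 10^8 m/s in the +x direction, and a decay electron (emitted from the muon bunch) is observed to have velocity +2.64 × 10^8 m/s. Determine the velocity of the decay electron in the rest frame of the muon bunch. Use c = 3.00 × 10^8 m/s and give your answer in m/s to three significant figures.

+2.49 × 10^8 m/s

v = 0.190c, u = 0.880c.
Invert the composition law: u' = (u − v)/(1 − uv/c²).
u' = (0.880 − 0.190) / (1 − (0.880)(0.190)) = 0.6900/0.8328 = 0.8285.
u' = 0.8285 × 3.00 × 10^8 m/s.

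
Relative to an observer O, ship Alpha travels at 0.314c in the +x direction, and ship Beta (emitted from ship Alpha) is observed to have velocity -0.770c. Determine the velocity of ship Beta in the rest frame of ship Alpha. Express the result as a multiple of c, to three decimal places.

-0.873c

Invert the composition law: u' = (u − v)/(1 − uv/c²).
u' = (-0.770 − 0.314) / (1 − (-0.770)(0.314)) = -1.0840/1.2418 = -0.8729.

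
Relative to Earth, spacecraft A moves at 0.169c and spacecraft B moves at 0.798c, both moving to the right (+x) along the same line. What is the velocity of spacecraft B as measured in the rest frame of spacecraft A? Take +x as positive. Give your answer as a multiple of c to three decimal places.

β_A = 0.169, β_B = 0.798.
Transform to A's frame with the inverse velocity-addition law: u' = (u − v)/(1 − uv/c²), taking u = β_B and v = β_A.
u' = (0.798 − 0.169) / (1 − (0.169)(0.798)) = 0.6290/0.8651 = 0.7271.

+0.727c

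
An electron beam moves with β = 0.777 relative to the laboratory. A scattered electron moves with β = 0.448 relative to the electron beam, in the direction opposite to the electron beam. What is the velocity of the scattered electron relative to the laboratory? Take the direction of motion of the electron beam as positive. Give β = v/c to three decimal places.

With v = 0.777 and u' = -0.448 (in units of c),
u = (u' + v)/(1 + u'v/c²):
u = (-0.448 + 0.777) / (1 + (-0.448)·0.777) = 0.3290/0.6519 = 0.5047
(Galilean addition would give +0.329c.)

β = +0.505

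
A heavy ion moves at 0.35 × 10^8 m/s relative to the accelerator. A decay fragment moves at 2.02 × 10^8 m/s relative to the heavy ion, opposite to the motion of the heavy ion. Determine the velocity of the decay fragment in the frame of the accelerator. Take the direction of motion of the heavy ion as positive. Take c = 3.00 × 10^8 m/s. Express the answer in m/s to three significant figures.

In units of c (dividing by 3.00 × 10^8 m/s): v = 0.117, u' = -0.673.
u = (u' + v)/(1 + u'v/c²):
u = (-0.673 + 0.117) / (1 + (-0.673)·0.117) = -0.5567/0.9214 = -0.6041
Converting back: u = -0.6041 × 3.00 × 10^8 m/s.

-1.81 × 10^8 m/s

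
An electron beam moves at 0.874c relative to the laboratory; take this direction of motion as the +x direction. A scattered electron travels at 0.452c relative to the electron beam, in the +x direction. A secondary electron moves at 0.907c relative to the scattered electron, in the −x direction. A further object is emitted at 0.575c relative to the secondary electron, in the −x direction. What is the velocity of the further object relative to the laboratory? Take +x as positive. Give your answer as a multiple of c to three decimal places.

-0.317c

Apply u = (u' + v)/(1 + u'v/c²) successively, working outward toward the laboratory.
Start: velocity of the electron beam relative to the laboratory = 0.8740c.
Compose with the scattered electron (u' = 0.452 in the electron beam frame): u_1 = (0.452 + 0.874) / (1 + 0.452·0.874) = 1.3260/1.3950 = 0.9505.
Compose with the secondary electron (u' = -0.907 in the scattered electron frame): u_2 = (-0.907 + 0.951) / (1 + (-0.907)·0.951) = 0.0435/0.1379 = 0.3155.
Compose with the further object (u' = -0.575 in the secondary electron frame): u_3 = (-0.575 + 0.315) / (1 + (-0.575)·0.315) = -0.2595/0.8186 = -0.3170.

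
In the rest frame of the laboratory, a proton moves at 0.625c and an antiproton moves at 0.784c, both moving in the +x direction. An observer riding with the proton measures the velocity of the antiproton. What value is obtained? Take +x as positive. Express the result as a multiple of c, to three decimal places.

+0.312c

β_A = 0.625, β_B = 0.784.
Transform to A's frame with the inverse velocity-addition law: u' = (u − v)/(1 − uv/c²), taking u = β_B and v = β_A.
u' = (0.784 − 0.625) / (1 − (0.625)(0.784)) = 0.1590/0.5100 = 0.3118.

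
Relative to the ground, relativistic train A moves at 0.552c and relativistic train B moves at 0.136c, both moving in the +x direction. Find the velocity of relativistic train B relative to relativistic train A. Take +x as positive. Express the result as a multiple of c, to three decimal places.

β_A = 0.552, β_B = 0.136.
Transform to A's frame with the inverse velocity-addition law: u' = (u − v)/(1 − uv/c²), taking u = β_B and v = β_A.
u' = (0.136 − 0.552) / (1 − (0.552)(0.136)) = -0.4160/0.9249 = -0.4498.

-0.450c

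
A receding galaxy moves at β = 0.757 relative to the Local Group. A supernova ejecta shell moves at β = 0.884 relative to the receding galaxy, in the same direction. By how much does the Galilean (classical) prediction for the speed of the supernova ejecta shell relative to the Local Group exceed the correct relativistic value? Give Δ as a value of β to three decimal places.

Galilean: u_cl = 0.884 + 0.757 = 1.6410.
Relativistic: u_rel = (0.884 + 0.757) / (1 + 0.884·0.757) = 1.6410/1.6692 = 0.9831.
Δ = 1.6410 − 0.9831 = 0.6579.
(The classical prediction exceeds c; the relativistic result does not.)

Δ = 0.658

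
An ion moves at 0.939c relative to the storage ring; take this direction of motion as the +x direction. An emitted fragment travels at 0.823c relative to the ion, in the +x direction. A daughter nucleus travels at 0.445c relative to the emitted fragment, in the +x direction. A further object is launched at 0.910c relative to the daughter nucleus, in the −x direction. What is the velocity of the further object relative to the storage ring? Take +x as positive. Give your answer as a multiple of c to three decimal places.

Apply u = (u' + v)/(1 + u'v/c²) successively, working outward toward the storage ring.
Start: velocity of the ion relative to the storage ring = 0.9390c.
Compose with the emitted fragment (u' = 0.823 in the ion frame): u_1 = (0.823 + 0.939) / (1 + 0.823·0.939) = 1.7620/1.7728 = 0.9939.
Compose with the daughter nucleus (u' = 0.445 in the emitted fragment frame): u_2 = (0.445 + 0.994) / (1 + 0.445·0.994) = 1.4389/1.4423 = 0.9977.
Compose with the further object (u' = -0.910 in the daughter nucleus frame): u_3 = (-0.910 + 0.998) / (1 + (-0.910)·0.998) = 0.0877/0.0921 = 0.9514.

+0.951c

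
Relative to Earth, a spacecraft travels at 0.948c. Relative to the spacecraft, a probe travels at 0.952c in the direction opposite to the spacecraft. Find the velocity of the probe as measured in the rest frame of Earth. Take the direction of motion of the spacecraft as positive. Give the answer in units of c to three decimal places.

With v = 0.948 and u' = -0.952 (in units of c),
u = (u' + v)/(1 + u'v/c²):
u = (-0.952 + 0.948) / (1 + (-0.952)·0.948) = -0.0040/0.0975 = -0.0410
(Galilean addition would give -0.004c.)

-0.041c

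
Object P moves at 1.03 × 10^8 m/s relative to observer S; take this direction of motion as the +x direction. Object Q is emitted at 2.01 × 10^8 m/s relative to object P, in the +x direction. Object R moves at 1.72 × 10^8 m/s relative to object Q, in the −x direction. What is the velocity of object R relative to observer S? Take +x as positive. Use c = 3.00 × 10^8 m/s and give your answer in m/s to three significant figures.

+1.42 × 10^8 m/s

Apply u = (u' + v)/(1 + u'v/c²) successively, working outward toward observer S.
(Dividing each given speed by c = 3.00 × 10^8 m/s to work in units of c.)
Start: velocity of object P relative to observer S = 0.3433c.
Compose with object Q (u' = 0.670 in object P frame): u_1 = (0.670 + 0.343) / (1 + 0.670·0.343) = 1.0133/1.2300 = 0.8238.
Compose with object R (u' = -0.573 in object Q frame): u_2 = (-0.573 + 0.824) / (1 + (-0.573)·0.824) = 0.2505/0.5277 = 0.4747.
So u = 0.4747 × 3.00 × 10^8 m/s.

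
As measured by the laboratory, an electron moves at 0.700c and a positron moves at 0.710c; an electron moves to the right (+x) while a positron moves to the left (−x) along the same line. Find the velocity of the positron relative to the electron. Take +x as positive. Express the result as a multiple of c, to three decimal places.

β_A = 0.700, β_B = -0.710.
Transform to A's frame with the inverse velocity-addition law: u' = (u − v)/(1 − uv/c²), taking u = β_B and v = β_A.
u' = (-0.710 − 0.700) / (1 − (0.700)(-0.710)) = -1.4100/1.4970 = -0.9419.

-0.942c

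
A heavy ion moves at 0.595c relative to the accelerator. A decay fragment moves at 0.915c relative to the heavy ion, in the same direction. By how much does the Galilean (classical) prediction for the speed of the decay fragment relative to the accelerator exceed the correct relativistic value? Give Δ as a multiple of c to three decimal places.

Galilean: u_cl = 0.915 + 0.595 = 1.5100.
Relativistic: u_rel = (0.915 + 0.595) / (1 + 0.915·0.595) = 1.5100/1.5444 = 0.9777.
Δ = 1.5100 − 0.9777 = 0.5323.
(The classical prediction exceeds c; the relativistic result does not.)

Δ = 0.532c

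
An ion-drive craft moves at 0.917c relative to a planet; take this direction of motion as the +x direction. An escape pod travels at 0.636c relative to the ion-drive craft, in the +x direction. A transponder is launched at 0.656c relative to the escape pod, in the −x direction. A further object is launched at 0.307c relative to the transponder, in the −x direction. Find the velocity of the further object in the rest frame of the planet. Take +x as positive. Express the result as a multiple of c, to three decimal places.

+0.839c

Apply u = (u' + v)/(1 + u'v/c²) successively, working outward toward the planet.
Start: velocity of the ion-drive craft relative to the planet = 0.9170c.
Compose with the escape pod (u' = 0.636 in the ion-drive craft frame): u_1 = (0.636 + 0.917) / (1 + 0.636·0.917) = 1.5530/1.5832 = 0.9809.
Compose with the transponder (u' = -0.656 in the escape pod frame): u_2 = (-0.656 + 0.981) / (1 + (-0.656)·0.981) = 0.3249/0.3565 = 0.9114.
Compose with the further object (u' = -0.307 in the transponder frame): u_3 = (-0.307 + 0.911) / (1 + (-0.307)·0.911) = 0.6044/0.7202 = 0.8391.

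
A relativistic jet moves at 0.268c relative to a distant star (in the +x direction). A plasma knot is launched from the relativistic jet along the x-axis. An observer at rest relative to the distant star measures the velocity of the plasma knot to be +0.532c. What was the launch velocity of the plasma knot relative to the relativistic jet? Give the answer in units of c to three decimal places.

Invert the composition law: u' = (u − v)/(1 − uv/c²).
u' = (0.532 − 0.268) / (1 − (0.532)(0.268)) = 0.2640/0.8574 = 0.3079.

+0.308c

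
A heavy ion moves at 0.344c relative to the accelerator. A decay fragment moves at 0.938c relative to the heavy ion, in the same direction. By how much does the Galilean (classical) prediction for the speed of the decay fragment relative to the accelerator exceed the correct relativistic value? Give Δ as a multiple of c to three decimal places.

Galilean: u_cl = 0.938 + 0.344 = 1.2820.
Relativistic: u_rel = (0.938 + 0.344) / (1 + 0.938·0.344) = 1.2820/1.3227 = 0.9693.
Δ = 1.2820 − 0.9693 = 0.3127.
(The classical prediction exceeds c; the relativistic result does not.)

Δ = 0.313c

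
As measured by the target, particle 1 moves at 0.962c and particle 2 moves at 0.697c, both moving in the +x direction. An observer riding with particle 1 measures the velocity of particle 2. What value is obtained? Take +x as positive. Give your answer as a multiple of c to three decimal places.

β_A = 0.962, β_B = 0.697.
Transform to A's frame with the inverse velocity-addition law: u' = (u − v)/(1 − uv/c²), taking u = β_B and v = β_A.
u' = (0.697 − 0.962) / (1 − (0.962)(0.697)) = -0.2650/0.3295 = -0.8043.

-0.804c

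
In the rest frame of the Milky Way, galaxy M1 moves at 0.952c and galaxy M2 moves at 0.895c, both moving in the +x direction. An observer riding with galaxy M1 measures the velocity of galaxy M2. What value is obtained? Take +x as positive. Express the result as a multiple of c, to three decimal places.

-0.385c

β_A = 0.952, β_B = 0.895.
Transform to A's frame with the inverse velocity-addition law: u' = (u − v)/(1 − uv/c²), taking u = β_B and v = β_A.
u' = (0.895 − 0.952) / (1 − (0.952)(0.895)) = -0.0570/0.1480 = -0.3852.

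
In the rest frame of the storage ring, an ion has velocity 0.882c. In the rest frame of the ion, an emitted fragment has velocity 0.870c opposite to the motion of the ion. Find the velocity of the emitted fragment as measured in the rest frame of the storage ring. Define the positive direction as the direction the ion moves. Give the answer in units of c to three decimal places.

With v = 0.882 and u' = -0.870 (in units of c),
u = (u' + v)/(1 + u'v/c²):
u = (-0.870 + 0.882) / (1 + (-0.870)·0.882) = 0.0120/0.2327 = 0.0516

+0.052c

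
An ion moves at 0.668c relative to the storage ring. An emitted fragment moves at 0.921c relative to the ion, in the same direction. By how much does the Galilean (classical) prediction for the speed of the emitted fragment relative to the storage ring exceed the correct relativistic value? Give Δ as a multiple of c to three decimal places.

Δ = 0.605c

Galilean: u_cl = 0.921 + 0.668 = 1.5890.
Relativistic: u_rel = (0.921 + 0.668) / (1 + 0.921·0.668) = 1.5890/1.6152 = 0.9838.
Δ = 1.5890 − 0.9838 = 0.6052.
(The classical prediction exceeds c; the relativistic result does not.)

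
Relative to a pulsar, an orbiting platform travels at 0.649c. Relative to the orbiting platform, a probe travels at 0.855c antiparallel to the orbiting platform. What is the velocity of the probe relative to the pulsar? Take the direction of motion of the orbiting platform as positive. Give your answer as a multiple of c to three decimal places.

-0.463c

With v = 0.649 and u' = -0.855 (in units of c),
u = (u' + v)/(1 + u'v/c²):
u = (-0.855 + 0.649) / (1 + (-0.855)·0.649) = -0.2060/0.4451 = -0.4628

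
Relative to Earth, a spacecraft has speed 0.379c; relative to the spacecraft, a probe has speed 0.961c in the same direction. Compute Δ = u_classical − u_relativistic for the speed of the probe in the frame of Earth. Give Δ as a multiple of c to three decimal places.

Δ = 0.358c

Galilean: u_cl = 0.961 + 0.379 = 1.3400.
Relativistic: u_rel = (0.961 + 0.379) / (1 + 0.961·0.379) = 1.3400/1.3642 = 0.9822.
Δ = 1.3400 − 0.9822 = 0.3578.
(The classical prediction exceeds c; the relativistic result does not.)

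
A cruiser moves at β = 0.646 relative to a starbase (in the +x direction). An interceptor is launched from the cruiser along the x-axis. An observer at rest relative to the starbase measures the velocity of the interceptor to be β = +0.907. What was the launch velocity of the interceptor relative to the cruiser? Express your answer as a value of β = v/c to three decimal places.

Invert the composition law: u' = (u − v)/(1 − uv/c²).
u' = (0.907 − 0.646) / (1 − (0.907)(0.646)) = 0.2610/0.4141 = 0.6303.

β = +0.630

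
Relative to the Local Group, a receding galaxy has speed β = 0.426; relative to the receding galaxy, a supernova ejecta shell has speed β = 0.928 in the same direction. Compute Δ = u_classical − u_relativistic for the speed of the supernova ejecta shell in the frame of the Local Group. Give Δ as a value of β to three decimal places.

Galilean: u_cl = 0.928 + 0.426 = 1.3540.
Relativistic: u_rel = (0.928 + 0.426) / (1 + 0.928·0.426) = 1.3540/1.3953 = 0.9704.
Δ = 1.3540 − 0.9704 = 0.3836.
(The classical prediction exceeds c; the relativistic result does not.)

Δ = 0.384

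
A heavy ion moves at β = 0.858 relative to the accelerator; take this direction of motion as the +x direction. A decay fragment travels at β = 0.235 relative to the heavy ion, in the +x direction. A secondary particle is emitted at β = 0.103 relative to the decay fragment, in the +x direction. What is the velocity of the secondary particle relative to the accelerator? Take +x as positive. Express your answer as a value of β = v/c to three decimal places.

β = 0.926

Apply u = (u' + v)/(1 + u'v/c²) successively, working outward toward the accelerator.
Start: velocity of the heavy ion relative to the accelerator = 0.8580c.
Compose with the decay fragment (u' = 0.235 in the heavy ion frame): u_1 = (0.235 + 0.858) / (1 + 0.235·0.858) = 1.0930/1.2016 = 0.9096.
Compose with the secondary particle (u' = 0.103 in the decay fragment frame): u_2 = (0.103 + 0.910) / (1 + 0.103·0.910) = 1.0126/1.0937 = 0.9259.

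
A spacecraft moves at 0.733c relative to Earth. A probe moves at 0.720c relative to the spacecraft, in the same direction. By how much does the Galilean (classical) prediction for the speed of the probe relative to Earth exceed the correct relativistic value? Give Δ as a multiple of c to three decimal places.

Galilean: u_cl = 0.720 + 0.733 = 1.4530.
Relativistic: u_rel = (0.720 + 0.733) / (1 + 0.720·0.733) = 1.4530/1.5278 = 0.9511.
Δ = 1.4530 − 0.9511 = 0.5019.
(The classical prediction exceeds c; the relativistic result does not.)

Δ = 0.502c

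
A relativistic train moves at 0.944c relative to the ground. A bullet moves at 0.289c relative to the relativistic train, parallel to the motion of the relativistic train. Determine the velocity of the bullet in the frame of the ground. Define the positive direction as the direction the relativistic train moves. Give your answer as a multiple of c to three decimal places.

0.969c

With v = 0.944 and u' = 0.289 (in units of c),
u = (u' + v)/(1 + u'v/c²):
u = (0.289 + 0.944) / (1 + 0.289·0.944) = 1.2330/1.2728 = 0.9687
(Galilean addition would give +1.233c, exceeding c.)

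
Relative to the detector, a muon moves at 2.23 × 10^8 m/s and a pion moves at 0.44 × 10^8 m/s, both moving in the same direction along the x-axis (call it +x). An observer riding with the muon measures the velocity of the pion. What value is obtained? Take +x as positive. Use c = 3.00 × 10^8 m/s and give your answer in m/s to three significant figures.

-2.01 × 10^8 m/s

β_A = 0.743, β_B = 0.147 (dividing each by c = 3.00 × 10^8 m/s).
Transform to A's frame with the inverse velocity-addition law: u' = (u − v)/(1 − uv/c²), taking u = β_B and v = β_A.
u' = (0.147 − 0.743) / (1 − (0.743)(0.147)) = -0.5967/0.8910 = -0.6697.
u' = -0.6697 × 3.00 × 10^8 m/s.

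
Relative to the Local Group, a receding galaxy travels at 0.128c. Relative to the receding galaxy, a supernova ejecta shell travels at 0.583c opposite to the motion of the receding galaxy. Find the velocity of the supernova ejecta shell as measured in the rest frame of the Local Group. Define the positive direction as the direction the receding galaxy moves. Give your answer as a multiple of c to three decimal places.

With v = 0.128 and u' = -0.583 (in units of c),
u = (u' + v)/(1 + u'v/c²):
u = (-0.583 + 0.128) / (1 + (-0.583)·0.128) = -0.4550/0.9254 = -0.4917

-0.492c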